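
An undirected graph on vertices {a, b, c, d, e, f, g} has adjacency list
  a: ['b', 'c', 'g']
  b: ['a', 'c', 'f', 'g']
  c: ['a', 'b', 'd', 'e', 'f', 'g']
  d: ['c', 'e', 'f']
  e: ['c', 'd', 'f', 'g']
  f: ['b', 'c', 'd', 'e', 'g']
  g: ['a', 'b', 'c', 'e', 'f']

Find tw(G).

A width-3 tree decomposition is:
Bags: B1 = {c, e, f, g}  B2 = {b, c, f, g}  B3 = {c, d, e, f}  B4 = {a, b, c, g}
Tree: B1–B2, B1–B3, B2–B4
Each bag holds 4 vertices, so the decomposition has width 3, which upper-bounds the treewidth. On the other hand G contains the 4-clique {a, b, c, g}. A clique must lie in a single bag of any decomposition, so no decomposition can have width below 3. The upper and lower bounds meet at 3, so that is the treewidth.

3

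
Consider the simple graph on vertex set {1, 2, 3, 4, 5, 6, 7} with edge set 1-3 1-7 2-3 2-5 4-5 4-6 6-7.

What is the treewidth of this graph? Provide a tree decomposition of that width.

Treewidth 2.
One such decomposition:
Bags: B1 = {1, 3, 7}  B2 = {3, 6, 7}  B3 = {3, 4, 6}  B4 = {3, 4, 5}  B5 = {2, 3, 5}
Tree: B1–B2, B2–B3, B3–B4, B4–B5

Each bag holds 3 vertices, so the decomposition has width 2, which upper-bounds the treewidth. For the lower bound, G contains the cycle 3–1–7–6–4–5–2–3, so G is not a forest; only forests have treewidth ≤ 1, hence tw(G) ≥ 2. Hence tw(G) = 2 exactly.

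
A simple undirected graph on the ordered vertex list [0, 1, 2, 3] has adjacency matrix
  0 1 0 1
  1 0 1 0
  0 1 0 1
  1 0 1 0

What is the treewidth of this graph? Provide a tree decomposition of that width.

The largest bag has 3 vertices, giving width 2; this decomposition certifies tw(G) ≤ 2. The edges 1–0–3–2–1 form a cycle, so G is not a tree and its treewidth is at least 2. Therefore the treewidth is 2.

Treewidth 2.
Bags: B1 = {0, 1, 3}  B2 = {1, 2, 3}
Tree: B1–B2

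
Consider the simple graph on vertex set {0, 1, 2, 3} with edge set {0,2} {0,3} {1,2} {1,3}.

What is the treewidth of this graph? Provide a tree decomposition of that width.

Treewidth 2.
One such decomposition:
Bags: B1 = {0, 1, 3}  B2 = {0, 1, 2}
Tree: B1–B2

The largest bag has 3 vertices, giving width 2; this decomposition certifies tw(G) ≤ 2. Since 1–3–0–2–1 is a cycle in G, G is not acyclic. Forests are exactly the graphs of treewidth ≤ 1, so tw(G) ≥ 2. Combining the bounds, tw(G) = 2.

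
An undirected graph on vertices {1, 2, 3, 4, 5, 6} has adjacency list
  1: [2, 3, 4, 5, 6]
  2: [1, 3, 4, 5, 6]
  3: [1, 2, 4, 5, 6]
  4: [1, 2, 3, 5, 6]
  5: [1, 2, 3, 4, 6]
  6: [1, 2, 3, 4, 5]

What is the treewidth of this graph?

5

A width-5 tree decomposition is:
Bags: B1 = {1, 2, 3, 4, 5, 6}
Tree: (single bag)
A single bag containing all 6 vertices is trivially a valid decomposition of width 5. Conversely, {1, 2, 3, 4, 5, 6} is a clique of size 6, and the vertices of any clique must share a bag in every tree decomposition; so some bag has ≥ 6 vertices and tw(G) ≥ 5. Therefore the treewidth is 5.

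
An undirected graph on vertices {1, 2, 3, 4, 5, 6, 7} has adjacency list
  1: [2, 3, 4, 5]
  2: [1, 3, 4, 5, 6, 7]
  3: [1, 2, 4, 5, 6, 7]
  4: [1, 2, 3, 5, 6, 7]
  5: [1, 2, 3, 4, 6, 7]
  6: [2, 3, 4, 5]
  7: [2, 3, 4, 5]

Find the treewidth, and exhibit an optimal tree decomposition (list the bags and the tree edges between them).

Every bag has size at most 5, so the width is 5 − 1 = 4 and tw(G) ≤ 4. On the other hand G contains the 5-clique {1, 2, 3, 4, 5}. A clique must lie in a single bag of any decomposition, so no decomposition can have width below 4. The upper and lower bounds meet at 4, so that is the treewidth.

Treewidth 4.
One optimal decomposition is:
Bags: B1 = {2, 3, 4, 5, 6}  B2 = {1, 2, 3, 4, 5}  B3 = {2, 3, 4, 5, 7}
Tree: B1–B2, B2–B3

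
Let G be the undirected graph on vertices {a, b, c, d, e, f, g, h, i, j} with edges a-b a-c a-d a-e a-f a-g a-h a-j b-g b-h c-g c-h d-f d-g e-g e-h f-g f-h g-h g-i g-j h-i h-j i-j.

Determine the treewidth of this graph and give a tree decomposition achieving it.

Treewidth 3.
One such decomposition:
Bags: B1 = {a, e, g, h}  B2 = {a, c, g, h}  B3 = {a, f, g, h}  B4 = {a, g, h, j}  B5 = {g, h, i, j}  B6 = {a, d, f, g}  B7 = {a, b, g, h}
Tree: B1–B2, B2–B3, B3–B4, B4–B5, B3–B6, B1–B7

Each bag holds 4 vertices, so the decomposition has width 3, which upper-bounds the treewidth. Conversely, {a, d, f, g} is a clique of size 4, and the vertices of any clique must share a bag in every tree decomposition; so some bag has ≥ 4 vertices and tw(G) ≥ 3. Hence tw(G) = 3 exactly.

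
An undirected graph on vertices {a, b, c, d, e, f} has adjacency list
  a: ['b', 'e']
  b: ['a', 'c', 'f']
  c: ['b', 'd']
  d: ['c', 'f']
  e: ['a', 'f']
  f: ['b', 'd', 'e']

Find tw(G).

2

A width-2 tree decomposition is:
Bags: B1 = {a, e, f}  B2 = {a, b, f}  B3 = {b, d, f}  B4 = {b, c, d}
Tree: B1–B2, B2–B3, B3–B4
Every bag has size at most 3, so the width is 3 − 1 = 2 and tw(G) ≤ 2. Since e–a–b–f–e is a cycle in G, G is not acyclic. Forests are exactly the graphs of treewidth ≤ 1, so tw(G) ≥ 2. Hence tw(G) = 2 exactly.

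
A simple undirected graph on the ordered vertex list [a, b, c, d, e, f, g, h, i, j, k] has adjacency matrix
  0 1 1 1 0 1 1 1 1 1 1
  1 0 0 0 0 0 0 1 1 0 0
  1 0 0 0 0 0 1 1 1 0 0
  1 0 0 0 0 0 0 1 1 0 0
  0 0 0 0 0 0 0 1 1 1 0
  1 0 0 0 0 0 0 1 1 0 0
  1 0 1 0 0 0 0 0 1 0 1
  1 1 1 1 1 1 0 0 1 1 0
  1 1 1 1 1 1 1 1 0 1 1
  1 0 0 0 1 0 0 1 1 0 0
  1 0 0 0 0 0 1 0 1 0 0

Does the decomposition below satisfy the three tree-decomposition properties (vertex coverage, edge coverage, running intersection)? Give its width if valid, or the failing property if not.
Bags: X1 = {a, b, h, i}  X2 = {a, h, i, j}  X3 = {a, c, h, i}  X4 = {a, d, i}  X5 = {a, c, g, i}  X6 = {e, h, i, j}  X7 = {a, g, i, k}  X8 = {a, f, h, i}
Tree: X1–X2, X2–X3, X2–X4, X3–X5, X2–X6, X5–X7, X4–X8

A tree decomposition must satisfy three properties: every vertex lies in some bag; for every edge, both endpoints lie together in some bag; and for every vertex, the bags containing it form a connected subtree. Here edge (h,d) lies in no bag, so the decomposition is invalid.

No — edge (h,d) lies in no bag.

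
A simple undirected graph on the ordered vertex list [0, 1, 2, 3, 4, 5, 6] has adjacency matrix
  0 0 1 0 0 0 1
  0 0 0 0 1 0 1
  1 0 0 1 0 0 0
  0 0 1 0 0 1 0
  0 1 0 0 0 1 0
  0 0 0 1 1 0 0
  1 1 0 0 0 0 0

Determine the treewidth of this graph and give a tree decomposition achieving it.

Treewidth 2.
Bags: B1 = {1, 4, 5}  B2 = {1, 5, 6}  B3 = {0, 5, 6}  B4 = {0, 2, 5}  B5 = {2, 3, 5}
Tree: B1–B2, B2–B3, B3–B4, B4–B5

The largest bag has 3 vertices, giving width 2; this decomposition certifies tw(G) ≤ 2. Since 5–4–1–6–0–2–3–5 is a cycle in G, G is not acyclic. Forests are exactly the graphs of treewidth ≤ 1, so tw(G) ≥ 2. Combining the bounds, tw(G) = 2.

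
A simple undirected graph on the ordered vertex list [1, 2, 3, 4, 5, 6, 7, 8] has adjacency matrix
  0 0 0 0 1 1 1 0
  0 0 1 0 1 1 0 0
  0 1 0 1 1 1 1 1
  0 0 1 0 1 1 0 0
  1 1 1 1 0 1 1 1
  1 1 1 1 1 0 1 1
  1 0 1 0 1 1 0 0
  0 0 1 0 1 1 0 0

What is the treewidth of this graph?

3

A width-3 tree decomposition is:
Bags: B1 = {3, 5, 6, 8}  B2 = {3, 5, 6, 7}  B3 = {3, 4, 5, 6}  B4 = {2, 3, 5, 6}  B5 = {1, 5, 6, 7}
Tree: B1–B2, B1–B3, B1–B4, B2–B5
Each bag holds 4 vertices, so the decomposition has width 3, which upper-bounds the treewidth. Conversely, {1, 5, 6, 7} is a clique of size 4, and the vertices of any clique must share a bag in every tree decomposition; so some bag has ≥ 4 vertices and tw(G) ≥ 3. Combining the bounds, tw(G) = 3.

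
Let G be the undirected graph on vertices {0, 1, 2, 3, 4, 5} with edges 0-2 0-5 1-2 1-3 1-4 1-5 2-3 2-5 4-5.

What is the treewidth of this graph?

2

A width-2 tree decomposition is:
Bags: B1 = {1, 4, 5}  B2 = {1, 2, 5}  B3 = {1, 2, 3}  B4 = {0, 2, 5}
Tree: B1–B2, B2–B3, B2–B4
Each bag holds 3 vertices, so the decomposition has width 2, which upper-bounds the treewidth. For the lower bound, the 3 vertices {0, 2, 5} are pairwise adjacent, and any tree decomposition puts a clique entirely inside one bag — forcing width ≥ 2. Combining the bounds, tw(G) = 2.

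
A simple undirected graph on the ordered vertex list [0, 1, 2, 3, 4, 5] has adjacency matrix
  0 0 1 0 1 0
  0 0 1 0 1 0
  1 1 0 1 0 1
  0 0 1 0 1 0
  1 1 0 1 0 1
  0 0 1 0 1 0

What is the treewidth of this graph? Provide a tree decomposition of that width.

The largest bag has 3 vertices, giving width 2; this decomposition certifies tw(G) ≤ 2. The edges 4–1–2–3–4 form a cycle, so G is not a tree and its treewidth is at least 2. Hence tw(G) = 2 exactly.

Treewidth 2.
Bags: B1 = {1, 2, 4}  B2 = {2, 3, 4}  B3 = {2, 4, 5}  B4 = {0, 2, 4}
Tree: B1–B2, B2–B3, B3–B4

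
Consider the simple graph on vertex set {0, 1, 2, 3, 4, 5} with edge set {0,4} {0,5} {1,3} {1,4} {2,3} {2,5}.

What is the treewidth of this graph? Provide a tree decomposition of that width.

Treewidth 2.
Bags: B1 = {1, 3, 4}  B2 = {2, 3, 4}  B3 = {2, 4, 5}  B4 = {0, 4, 5}
Tree: B1–B2, B2–B3, B3–B4

Every bag has size at most 3, so the width is 3 − 1 = 2 and tw(G) ≤ 2. The edges 4–1–3–2–5–0–4 form a cycle, so G is not a tree and its treewidth is at least 2. The upper and lower bounds meet at 2, so that is the treewidth.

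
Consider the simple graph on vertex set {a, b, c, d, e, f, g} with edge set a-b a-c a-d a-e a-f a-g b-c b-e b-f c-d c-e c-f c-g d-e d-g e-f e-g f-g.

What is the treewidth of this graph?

4

A width-4 tree decomposition is:
Bags: B1 = {a, c, e, f, g}  B2 = {a, b, c, e, f}  B3 = {a, c, d, e, g}
Tree: B1–B2, B1–B3
Each bag holds 5 vertices, so the decomposition has width 4, which upper-bounds the treewidth. Conversely, {a, c, d, e, g} is a clique of size 5, and the vertices of any clique must share a bag in every tree decomposition; so some bag has ≥ 5 vertices and tw(G) ≥ 4. Hence tw(G) = 4 exactly.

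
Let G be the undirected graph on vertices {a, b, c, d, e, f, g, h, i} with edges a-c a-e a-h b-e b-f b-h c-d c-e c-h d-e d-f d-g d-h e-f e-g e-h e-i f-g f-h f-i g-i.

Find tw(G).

3

A width-3 tree decomposition is:
Bags: B1 = {b, e, f, h}  B2 = {d, e, f, h}  B3 = {d, e, f, g}  B4 = {c, d, e, h}  B5 = {e, f, g, i}  B6 = {a, c, e, h}
Tree: B1–B2, B2–B3, B2–B4, B3–B5, B4–B6
Every bag has size at most 4, so the width is 4 − 1 = 3 and tw(G) ≤ 3. On the other hand G contains the 4-clique {a, c, e, h}. A clique must lie in a single bag of any decomposition, so no decomposition can have width below 3. The upper and lower bounds meet at 3, so that is the treewidth.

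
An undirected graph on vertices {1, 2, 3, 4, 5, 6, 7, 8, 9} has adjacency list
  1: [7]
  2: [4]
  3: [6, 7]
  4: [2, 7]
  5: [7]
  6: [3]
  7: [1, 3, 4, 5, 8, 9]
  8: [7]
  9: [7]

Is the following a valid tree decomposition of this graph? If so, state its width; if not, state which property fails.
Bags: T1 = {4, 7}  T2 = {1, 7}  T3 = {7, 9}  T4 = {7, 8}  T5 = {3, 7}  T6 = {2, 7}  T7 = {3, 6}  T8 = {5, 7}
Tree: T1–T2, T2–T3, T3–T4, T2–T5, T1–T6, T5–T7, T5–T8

A tree decomposition must satisfy three properties: every vertex lies in some bag; for every edge, both endpoints lie together in some bag; and for every vertex, the bags containing it form a connected subtree. Here edge (4,2) lies in no bag, so the decomposition is invalid.

No — edge (4,2) lies in no bag.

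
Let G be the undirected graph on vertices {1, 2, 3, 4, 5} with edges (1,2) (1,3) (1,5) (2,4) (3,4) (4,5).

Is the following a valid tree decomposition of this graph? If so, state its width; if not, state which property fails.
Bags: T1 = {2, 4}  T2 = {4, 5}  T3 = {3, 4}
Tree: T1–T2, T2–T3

No — vertex 1 appears in no bag.

A tree decomposition must satisfy three properties: every vertex lies in some bag; for every edge, both endpoints lie together in some bag; and for every vertex, the bags containing it form a connected subtree. Here vertex 1 appears in no bag, so the decomposition is invalid.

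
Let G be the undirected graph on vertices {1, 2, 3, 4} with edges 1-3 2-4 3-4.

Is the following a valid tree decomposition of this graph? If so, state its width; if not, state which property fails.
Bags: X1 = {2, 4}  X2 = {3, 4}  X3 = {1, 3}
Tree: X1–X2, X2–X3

Yes; width 1.

Every vertex of G appears in some bag (union = {1, 2, 3, 4}); every edge is covered by a bag; and for each vertex v the set of bags containing v is connected in the bag tree. The decomposition is therefore valid. The largest bag has 2 vertices, so the width is 1.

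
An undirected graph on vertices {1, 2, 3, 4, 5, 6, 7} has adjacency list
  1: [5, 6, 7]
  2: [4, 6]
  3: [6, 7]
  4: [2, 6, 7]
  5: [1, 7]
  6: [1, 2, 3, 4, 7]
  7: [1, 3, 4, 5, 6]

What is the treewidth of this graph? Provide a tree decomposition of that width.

Treewidth 2.
Bags: B1 = {1, 6, 7}  B2 = {1, 5, 7}  B3 = {4, 6, 7}  B4 = {2, 4, 6}  B5 = {3, 6, 7}
Tree: B1–B2, B1–B3, B3–B4, B3–B5

Every bag has size at most 3, so the width is 3 − 1 = 2 and tw(G) ≤ 2. On the other hand G contains the 3-clique {1, 5, 7}. A clique must lie in a single bag of any decomposition, so no decomposition can have width below 2. Therefore the treewidth is 2.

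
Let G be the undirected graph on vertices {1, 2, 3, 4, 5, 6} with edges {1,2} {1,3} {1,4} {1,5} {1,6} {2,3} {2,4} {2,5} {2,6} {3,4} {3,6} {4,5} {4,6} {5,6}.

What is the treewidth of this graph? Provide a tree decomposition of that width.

Treewidth 4.
One optimal decomposition is:
Bags: B1 = {1, 2, 3, 4, 6}  B2 = {1, 2, 4, 5, 6}
Tree: B1–B2

Each bag holds 5 vertices, so the decomposition has width 4, which upper-bounds the treewidth. On the other hand G contains the 5-clique {1, 2, 3, 4, 6}. A clique must lie in a single bag of any decomposition, so no decomposition can have width below 4. Hence tw(G) = 4 exactly.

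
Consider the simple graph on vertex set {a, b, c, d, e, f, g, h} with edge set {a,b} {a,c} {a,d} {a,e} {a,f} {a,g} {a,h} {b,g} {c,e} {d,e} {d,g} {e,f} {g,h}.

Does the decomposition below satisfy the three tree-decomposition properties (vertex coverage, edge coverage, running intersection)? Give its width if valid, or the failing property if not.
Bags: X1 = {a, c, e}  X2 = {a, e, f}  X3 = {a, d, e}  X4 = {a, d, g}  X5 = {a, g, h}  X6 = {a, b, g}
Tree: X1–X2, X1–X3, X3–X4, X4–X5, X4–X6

Every vertex of G appears in some bag (union = {a, b, c, d, e, f, g, h}); every edge is covered by a bag; and for each vertex v the set of bags containing v is connected in the bag tree. The decomposition is therefore valid. The largest bag has 3 vertices, so the width is 2.

Yes; width 2.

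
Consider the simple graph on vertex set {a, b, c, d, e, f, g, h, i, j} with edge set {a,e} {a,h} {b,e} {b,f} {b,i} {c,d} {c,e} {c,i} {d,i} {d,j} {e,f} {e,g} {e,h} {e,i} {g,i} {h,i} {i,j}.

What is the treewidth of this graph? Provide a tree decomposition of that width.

Treewidth 2.
Bags: B1 = {e, g, i}  B2 = {c, e, i}  B3 = {e, h, i}  B4 = {b, e, i}  B5 = {c, d, i}  B6 = {b, e, f}  B7 = {a, e, h}  B8 = {d, i, j}
Tree: B1–B2, B1–B3, B1–B4, B2–B5, B4–B6, B3–B7, B5–B8

Each bag holds 3 vertices, so the decomposition has width 2, which upper-bounds the treewidth. On the other hand G contains the 3-clique {a, e, h}. A clique must lie in a single bag of any decomposition, so no decomposition can have width below 2. Hence tw(G) = 2 exactly.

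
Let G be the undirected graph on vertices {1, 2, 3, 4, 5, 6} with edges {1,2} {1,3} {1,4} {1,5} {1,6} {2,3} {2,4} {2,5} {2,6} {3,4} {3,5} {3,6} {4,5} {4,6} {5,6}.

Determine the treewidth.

5

A width-5 tree decomposition is:
Bags: B1 = {1, 2, 3, 4, 5, 6}
Tree: (single bag)
A single bag containing all 6 vertices is trivially a valid decomposition of width 5. On the other hand G contains the 6-clique {1, 2, 3, 4, 5, 6}. A clique must lie in a single bag of any decomposition, so no decomposition can have width below 5. The upper and lower bounds meet at 5, so that is the treewidth.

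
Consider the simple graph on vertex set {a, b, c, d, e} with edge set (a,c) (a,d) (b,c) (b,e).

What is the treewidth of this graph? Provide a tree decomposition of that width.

Treewidth 1.
One such decomposition:
Bags: B1 = {a, c}  B2 = {b, c}  B3 = {a, d}  B4 = {b, e}
Tree: B1–B2, B1–B3, B2–B4

The largest bag has 2 vertices, giving width 1; this decomposition certifies tw(G) ≤ 1. Since G has at least one edge (e.g. c–a), it is not an edgeless graph, so tw(G) ≥ 1. The upper and lower bounds meet at 1, so that is the treewidth.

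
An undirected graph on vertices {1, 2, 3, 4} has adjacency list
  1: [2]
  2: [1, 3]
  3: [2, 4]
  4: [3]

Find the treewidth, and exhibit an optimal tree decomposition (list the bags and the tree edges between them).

Treewidth 1.
One such decomposition:
Bags: B1 = {1, 2}  B2 = {2, 3}  B3 = {3, 4}
Tree: B1–B2, B2–B3

Each bag holds 2 vertices, so the decomposition has width 1, which upper-bounds the treewidth. Since G has at least one edge (e.g. 1–2), it is not an edgeless graph, so tw(G) ≥ 1. The upper and lower bounds meet at 1, so that is the treewidth.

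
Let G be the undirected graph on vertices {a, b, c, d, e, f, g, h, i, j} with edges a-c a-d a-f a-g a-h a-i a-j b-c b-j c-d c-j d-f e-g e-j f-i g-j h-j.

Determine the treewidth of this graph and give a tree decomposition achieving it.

The largest bag has 3 vertices, giving width 2; this decomposition certifies tw(G) ≤ 2. Conversely, {e, g, j} is a clique of size 3, and the vertices of any clique must share a bag in every tree decomposition; so some bag has ≥ 3 vertices and tw(G) ≥ 2. The upper and lower bounds meet at 2, so that is the treewidth.

Treewidth 2.
One optimal decomposition is:
Bags: B1 = {a, c, j}  B2 = {a, c, d}  B3 = {a, g, j}  B4 = {b, c, j}  B5 = {a, d, f}  B6 = {a, f, i}  B7 = {e, g, j}  B8 = {a, h, j}
Tree: B1–B2, B1–B3, B1–B4, B2–B5, B5–B6, B3–B7, B1–B8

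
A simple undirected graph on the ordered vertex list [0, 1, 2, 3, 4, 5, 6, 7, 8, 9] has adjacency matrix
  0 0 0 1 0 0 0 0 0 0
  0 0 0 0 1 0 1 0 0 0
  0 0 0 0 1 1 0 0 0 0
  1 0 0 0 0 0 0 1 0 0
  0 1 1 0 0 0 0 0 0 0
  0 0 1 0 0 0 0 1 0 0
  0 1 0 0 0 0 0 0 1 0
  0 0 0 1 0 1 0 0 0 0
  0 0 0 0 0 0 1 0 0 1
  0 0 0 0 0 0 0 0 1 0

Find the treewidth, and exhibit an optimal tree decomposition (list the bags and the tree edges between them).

Treewidth 1.
One such decomposition:
Bags: B1 = {0, 3}  B2 = {3, 7}  B3 = {5, 7}  B4 = {2, 5}  B5 = {2, 4}  B6 = {1, 4}  B7 = {1, 6}  B8 = {6, 8}  B9 = {8, 9}
Tree: B1–B2, B2–B3, B3–B4, B4–B5, B5–B6, B6–B7, B7–B8, B8–B9

The largest bag has 2 vertices, giving width 1; this decomposition certifies tw(G) ≤ 1. G has an edge, so its treewidth is at least 1. Hence tw(G) = 1 exactly.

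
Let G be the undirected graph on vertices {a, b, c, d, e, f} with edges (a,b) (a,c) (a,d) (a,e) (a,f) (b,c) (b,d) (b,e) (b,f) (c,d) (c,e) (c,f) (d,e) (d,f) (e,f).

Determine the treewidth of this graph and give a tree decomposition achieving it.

With just one bag of size 6, the width is 6 − 1 = 5, so tw(G) ≤ 5. On the other hand G contains the 6-clique {a, b, c, d, e, f}. A clique must lie in a single bag of any decomposition, so no decomposition can have width below 5. The upper and lower bounds meet at 5, so that is the treewidth.

Treewidth 5.
One such decomposition:
Bags: B1 = {a, b, c, d, e, f}
Tree: (single bag)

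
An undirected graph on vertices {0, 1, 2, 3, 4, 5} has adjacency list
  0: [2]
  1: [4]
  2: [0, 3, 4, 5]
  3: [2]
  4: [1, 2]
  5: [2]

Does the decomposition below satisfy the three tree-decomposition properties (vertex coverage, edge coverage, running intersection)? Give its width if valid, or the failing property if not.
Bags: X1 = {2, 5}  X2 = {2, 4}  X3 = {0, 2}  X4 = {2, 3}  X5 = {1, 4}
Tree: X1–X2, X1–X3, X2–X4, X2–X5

Every vertex of G appears in some bag (union = {0, 1, 2, 3, 4, 5}); every edge is covered by a bag; and for each vertex v the set of bags containing v is connected in the bag tree. The decomposition is therefore valid. The largest bag has 2 vertices, so the width is 1.

Yes; width 1.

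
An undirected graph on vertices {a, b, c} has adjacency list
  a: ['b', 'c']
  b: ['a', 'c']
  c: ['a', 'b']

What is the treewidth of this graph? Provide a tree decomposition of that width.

Treewidth 2.
One such decomposition:
Bags: B1 = {a, b, c}
Tree: (single bag)

With just one bag of size 3, the width is 3 − 1 = 2, so tw(G) ≤ 2. For the lower bound, the 3 vertices {a, b, c} are pairwise adjacent, and any tree decomposition puts a clique entirely inside one bag — forcing width ≥ 2. Hence tw(G) = 2 exactly.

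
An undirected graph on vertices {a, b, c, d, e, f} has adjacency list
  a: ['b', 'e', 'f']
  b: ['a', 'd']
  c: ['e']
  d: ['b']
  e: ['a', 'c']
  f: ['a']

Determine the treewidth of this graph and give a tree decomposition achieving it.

Treewidth 1.
Bags: B1 = {a, e}  B2 = {a, f}  B3 = {c, e}  B4 = {a, b}  B5 = {b, d}
Tree: B1–B2, B1–B3, B1–B4, B4–B5

The largest bag has 2 vertices, giving width 1; this decomposition certifies tw(G) ≤ 1. G has an edge, so its treewidth is at least 1. Hence tw(G) = 1 exactly.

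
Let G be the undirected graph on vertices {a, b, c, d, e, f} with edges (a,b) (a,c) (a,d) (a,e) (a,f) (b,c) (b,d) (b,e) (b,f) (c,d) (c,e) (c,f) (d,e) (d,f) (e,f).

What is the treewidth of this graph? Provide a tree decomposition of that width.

A single bag containing all 6 vertices is trivially a valid decomposition of width 5. For the lower bound, the 6 vertices {a, b, c, d, e, f} are pairwise adjacent, and any tree decomposition puts a clique entirely inside one bag — forcing width ≥ 5. The upper and lower bounds meet at 5, so that is the treewidth.

Treewidth 5.
One optimal decomposition is:
Bags: B1 = {a, b, c, d, e, f}
Tree: (single bag)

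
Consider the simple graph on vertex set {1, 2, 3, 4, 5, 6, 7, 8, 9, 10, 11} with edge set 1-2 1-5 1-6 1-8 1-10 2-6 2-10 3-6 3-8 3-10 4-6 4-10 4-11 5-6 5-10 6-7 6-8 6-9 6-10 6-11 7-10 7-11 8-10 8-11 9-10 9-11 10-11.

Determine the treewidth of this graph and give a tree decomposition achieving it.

Treewidth 3.
One such decomposition:
Bags: B1 = {6, 8, 10, 11}  B2 = {4, 6, 10, 11}  B3 = {1, 6, 8, 10}  B4 = {3, 6, 8, 10}  B5 = {1, 2, 6, 10}  B6 = {6, 7, 10, 11}  B7 = {6, 9, 10, 11}  B8 = {1, 5, 6, 10}
Tree: B1–B2, B1–B3, B3–B4, B3–B5, B1–B6, B2–B7, B5–B8

Each bag holds 4 vertices, so the decomposition has width 3, which upper-bounds the treewidth. Conversely, {1, 6, 8, 10} is a clique of size 4, and the vertices of any clique must share a bag in every tree decomposition; so some bag has ≥ 4 vertices and tw(G) ≥ 3. The upper and lower bounds meet at 3, so that is the treewidth.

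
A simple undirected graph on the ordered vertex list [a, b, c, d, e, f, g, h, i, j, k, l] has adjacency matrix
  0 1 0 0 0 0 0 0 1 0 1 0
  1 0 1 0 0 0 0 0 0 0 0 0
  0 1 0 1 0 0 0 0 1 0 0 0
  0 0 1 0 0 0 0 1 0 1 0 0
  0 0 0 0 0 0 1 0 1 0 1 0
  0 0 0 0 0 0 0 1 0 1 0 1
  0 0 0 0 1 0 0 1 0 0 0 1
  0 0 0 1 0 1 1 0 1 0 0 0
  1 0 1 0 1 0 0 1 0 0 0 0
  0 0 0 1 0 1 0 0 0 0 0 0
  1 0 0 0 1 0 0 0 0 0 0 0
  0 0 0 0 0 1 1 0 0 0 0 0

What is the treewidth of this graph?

3

A width-3 tree decomposition is:
Bags: B1 = {d, f, j, l}  B2 = {d, f, h, l}  B3 = {d, g, h, l}  B4 = {c, d, g, h}  B5 = {c, g, h, i}  B6 = {c, e, g, i}  B7 = {b, c, e, i}  B8 = {a, b, e, i}  B9 = {a, b, e, k}
Tree: B1–B2, B2–B3, B3–B4, B4–B5, B5–B6, B6–B7, B7–B8, B8–B9
Each bag holds 4 vertices, so the decomposition has width 3, which upper-bounds the treewidth. For the lower bound: the 4 vertex sets {f,j,l}, {d}, {h}, {c,e,g,i} are disjoint, each induces a connected subgraph, and every pair is joined by at least one edge of G. Contracting each set to a single vertex therefore yields K_{4} as a minor, and since treewidth is minor-monotone, tw(G) ≥ tw(K_{4}) = 3. Therefore the treewidth is 3.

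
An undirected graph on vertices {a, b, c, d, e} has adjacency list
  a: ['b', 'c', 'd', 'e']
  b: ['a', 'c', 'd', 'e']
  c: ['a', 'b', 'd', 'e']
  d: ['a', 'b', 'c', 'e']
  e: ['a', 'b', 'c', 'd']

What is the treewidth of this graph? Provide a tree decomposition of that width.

With just one bag of size 5, the width is 5 − 1 = 4, so tw(G) ≤ 4. For the lower bound, the 5 vertices {a, b, c, d, e} are pairwise adjacent, and any tree decomposition puts a clique entirely inside one bag — forcing width ≥ 4. Combining the bounds, tw(G) = 4.

Treewidth 4.
One optimal decomposition is:
Bags: B1 = {a, b, c, d, e}
Tree: (single bag)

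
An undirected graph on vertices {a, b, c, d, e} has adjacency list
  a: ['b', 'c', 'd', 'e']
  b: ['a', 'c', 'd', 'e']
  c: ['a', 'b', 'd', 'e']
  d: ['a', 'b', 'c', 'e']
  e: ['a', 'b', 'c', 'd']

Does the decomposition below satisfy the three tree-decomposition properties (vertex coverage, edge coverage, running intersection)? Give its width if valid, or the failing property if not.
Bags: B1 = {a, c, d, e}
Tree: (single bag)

A tree decomposition must satisfy three properties: every vertex lies in some bag; for every edge, both endpoints lie together in some bag; and for every vertex, the bags containing it form a connected subtree. Here vertex b appears in no bag, so the decomposition is invalid.

No — vertex b appears in no bag.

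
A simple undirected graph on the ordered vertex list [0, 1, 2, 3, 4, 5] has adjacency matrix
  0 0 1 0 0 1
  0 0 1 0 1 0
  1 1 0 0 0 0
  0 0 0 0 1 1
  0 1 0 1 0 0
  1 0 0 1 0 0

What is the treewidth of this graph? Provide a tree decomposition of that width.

The largest bag has 3 vertices, giving width 2; this decomposition certifies tw(G) ≤ 2. For the lower bound, G contains the cycle 5–3–4–1–2–0–5, so G is not a forest; only forests have treewidth ≤ 1, hence tw(G) ≥ 2. Therefore the treewidth is 2.

Treewidth 2.
One such decomposition:
Bags: B1 = {3, 4, 5}  B2 = {1, 4, 5}  B3 = {1, 2, 5}  B4 = {0, 2, 5}
Tree: B1–B2, B2–B3, B3–B4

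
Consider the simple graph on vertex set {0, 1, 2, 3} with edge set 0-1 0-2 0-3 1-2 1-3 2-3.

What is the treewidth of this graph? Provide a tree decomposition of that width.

With just one bag of size 4, the width is 4 − 1 = 3, so tw(G) ≤ 3. Conversely, {0, 1, 2, 3} is a clique of size 4, and the vertices of any clique must share a bag in every tree decomposition; so some bag has ≥ 4 vertices and tw(G) ≥ 3. Therefore the treewidth is 3.

Treewidth 3.
One such decomposition:
Bags: B1 = {0, 1, 2, 3}
Tree: (single bag)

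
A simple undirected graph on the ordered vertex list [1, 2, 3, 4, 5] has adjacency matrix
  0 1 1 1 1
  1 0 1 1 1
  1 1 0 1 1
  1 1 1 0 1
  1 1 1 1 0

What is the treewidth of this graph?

A width-4 tree decomposition is:
Bags: B1 = {1, 2, 3, 4, 5}
Tree: (single bag)
A single bag containing all 5 vertices is trivially a valid decomposition of width 4. Conversely, {1, 2, 3, 4, 5} is a clique of size 5, and the vertices of any clique must share a bag in every tree decomposition; so some bag has ≥ 5 vertices and tw(G) ≥ 4. Hence tw(G) = 4 exactly.

4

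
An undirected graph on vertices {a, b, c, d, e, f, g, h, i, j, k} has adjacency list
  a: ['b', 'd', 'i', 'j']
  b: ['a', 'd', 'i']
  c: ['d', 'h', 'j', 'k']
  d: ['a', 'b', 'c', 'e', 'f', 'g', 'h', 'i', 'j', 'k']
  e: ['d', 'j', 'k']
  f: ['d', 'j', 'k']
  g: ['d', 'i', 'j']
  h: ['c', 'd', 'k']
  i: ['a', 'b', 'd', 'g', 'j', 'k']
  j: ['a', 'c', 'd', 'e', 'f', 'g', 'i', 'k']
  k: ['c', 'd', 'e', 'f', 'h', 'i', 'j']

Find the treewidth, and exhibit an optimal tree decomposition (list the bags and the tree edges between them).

Every bag has size at most 4, so the width is 4 − 1 = 3 and tw(G) ≤ 3. For the lower bound, the 4 vertices {d, g, i, j} are pairwise adjacent, and any tree decomposition puts a clique entirely inside one bag — forcing width ≥ 3. Combining the bounds, tw(G) = 3.

Treewidth 3.
Bags: B1 = {d, i, j, k}  B2 = {c, d, j, k}  B3 = {a, d, i, j}  B4 = {d, e, j, k}  B5 = {d, f, j, k}  B6 = {c, d, h, k}  B7 = {d, g, i, j}  B8 = {a, b, d, i}
Tree: B1–B2, B1–B3, B2–B4, B4–B5, B2–B6, B3–B7, B3–B8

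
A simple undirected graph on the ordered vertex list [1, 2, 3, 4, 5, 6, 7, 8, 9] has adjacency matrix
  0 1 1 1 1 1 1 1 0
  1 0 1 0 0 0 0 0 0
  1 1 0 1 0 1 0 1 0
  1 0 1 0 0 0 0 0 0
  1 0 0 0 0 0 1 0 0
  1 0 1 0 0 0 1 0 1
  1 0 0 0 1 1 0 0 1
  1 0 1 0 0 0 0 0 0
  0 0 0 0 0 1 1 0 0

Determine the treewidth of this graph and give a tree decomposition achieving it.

Treewidth 2.
Bags: B1 = {1, 6, 7}  B2 = {1, 3, 6}  B3 = {1, 3, 8}  B4 = {1, 2, 3}  B5 = {1, 3, 4}  B6 = {6, 7, 9}  B7 = {1, 5, 7}
Tree: B1–B2, B2–B3, B3–B4, B4–B5, B1–B6, B1–B7

The largest bag has 3 vertices, giving width 2; this decomposition certifies tw(G) ≤ 2. Conversely, {1, 3, 8} is a clique of size 3, and the vertices of any clique must share a bag in every tree decomposition; so some bag has ≥ 3 vertices and tw(G) ≥ 2. Combining the bounds, tw(G) = 2.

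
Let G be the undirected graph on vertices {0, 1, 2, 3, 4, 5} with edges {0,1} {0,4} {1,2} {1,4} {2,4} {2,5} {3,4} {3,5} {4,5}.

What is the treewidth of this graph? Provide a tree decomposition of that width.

Treewidth 2.
One optimal decomposition is:
Bags: B1 = {0, 1, 4}  B2 = {1, 2, 4}  B3 = {2, 4, 5}  B4 = {3, 4, 5}
Tree: B1–B2, B2–B3, B3–B4

Every bag has size at most 3, so the width is 3 − 1 = 2 and tw(G) ≤ 2. On the other hand G contains the 3-clique {0, 1, 4}. A clique must lie in a single bag of any decomposition, so no decomposition can have width below 2. Combining the bounds, tw(G) = 2.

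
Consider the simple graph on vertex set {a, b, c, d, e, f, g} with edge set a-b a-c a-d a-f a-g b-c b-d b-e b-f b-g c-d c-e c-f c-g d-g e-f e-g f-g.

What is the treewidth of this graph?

4

A width-4 tree decomposition is:
Bags: B1 = {a, b, c, d, g}  B2 = {a, b, c, f, g}  B3 = {b, c, e, f, g}
Tree: B1–B2, B2–B3
Each bag holds 5 vertices, so the decomposition has width 4, which upper-bounds the treewidth. For the lower bound, the 5 vertices {a, b, c, d, g} are pairwise adjacent, and any tree decomposition puts a clique entirely inside one bag — forcing width ≥ 4. The upper and lower bounds meet at 4, so that is the treewidth.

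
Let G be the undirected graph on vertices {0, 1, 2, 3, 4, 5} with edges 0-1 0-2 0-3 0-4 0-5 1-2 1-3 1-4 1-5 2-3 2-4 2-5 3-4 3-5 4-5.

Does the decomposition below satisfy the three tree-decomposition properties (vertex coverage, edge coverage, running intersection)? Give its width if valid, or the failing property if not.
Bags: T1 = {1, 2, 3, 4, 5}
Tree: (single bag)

A tree decomposition must satisfy three properties: every vertex lies in some bag; for every edge, both endpoints lie together in some bag; and for every vertex, the bags containing it form a connected subtree. Here vertex 0 appears in no bag, so the decomposition is invalid.

No — vertex 0 appears in no bag.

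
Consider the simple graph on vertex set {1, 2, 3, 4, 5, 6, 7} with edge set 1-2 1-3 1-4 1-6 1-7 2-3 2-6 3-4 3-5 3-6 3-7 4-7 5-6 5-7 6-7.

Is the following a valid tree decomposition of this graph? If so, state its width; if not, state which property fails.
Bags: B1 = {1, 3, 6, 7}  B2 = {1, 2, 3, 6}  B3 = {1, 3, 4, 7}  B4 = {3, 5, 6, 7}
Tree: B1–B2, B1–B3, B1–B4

Yes; width 3.

Every vertex of G appears in some bag (union = {1, 2, 3, 4, 5, 6, 7}); every edge is covered by a bag; and for each vertex v the set of bags containing v is connected in the bag tree. The decomposition is therefore valid. The largest bag has 4 vertices, so the width is 3.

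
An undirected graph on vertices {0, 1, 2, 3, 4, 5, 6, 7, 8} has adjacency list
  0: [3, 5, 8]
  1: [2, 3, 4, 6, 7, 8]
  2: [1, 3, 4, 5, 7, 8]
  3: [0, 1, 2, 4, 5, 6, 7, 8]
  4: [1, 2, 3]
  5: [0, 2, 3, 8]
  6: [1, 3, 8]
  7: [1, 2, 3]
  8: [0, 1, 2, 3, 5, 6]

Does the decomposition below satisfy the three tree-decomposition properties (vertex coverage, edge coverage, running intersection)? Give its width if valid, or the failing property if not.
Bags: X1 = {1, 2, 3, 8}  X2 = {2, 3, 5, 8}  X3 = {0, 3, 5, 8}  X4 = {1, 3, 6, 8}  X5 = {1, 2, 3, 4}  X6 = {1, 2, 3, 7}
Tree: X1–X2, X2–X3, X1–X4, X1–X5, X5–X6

Yes; width 3.

Every vertex of G appears in some bag (union = {0, 1, 2, 3, 4, 5, 6, 7, 8}); every edge is covered by a bag; and for each vertex v the set of bags containing v is connected in the bag tree. The decomposition is therefore valid. The largest bag has 4 vertices, so the width is 3.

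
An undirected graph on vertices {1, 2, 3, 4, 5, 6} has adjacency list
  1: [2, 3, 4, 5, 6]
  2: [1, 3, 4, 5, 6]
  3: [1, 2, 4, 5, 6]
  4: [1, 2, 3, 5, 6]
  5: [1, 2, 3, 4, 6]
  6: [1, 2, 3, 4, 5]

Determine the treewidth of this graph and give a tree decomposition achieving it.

A single bag containing all 6 vertices is trivially a valid decomposition of width 5. On the other hand G contains the 6-clique {1, 2, 3, 4, 5, 6}. A clique must lie in a single bag of any decomposition, so no decomposition can have width below 5. Combining the bounds, tw(G) = 5.

Treewidth 5.
One such decomposition:
Bags: B1 = {1, 2, 3, 4, 5, 6}
Tree: (single bag)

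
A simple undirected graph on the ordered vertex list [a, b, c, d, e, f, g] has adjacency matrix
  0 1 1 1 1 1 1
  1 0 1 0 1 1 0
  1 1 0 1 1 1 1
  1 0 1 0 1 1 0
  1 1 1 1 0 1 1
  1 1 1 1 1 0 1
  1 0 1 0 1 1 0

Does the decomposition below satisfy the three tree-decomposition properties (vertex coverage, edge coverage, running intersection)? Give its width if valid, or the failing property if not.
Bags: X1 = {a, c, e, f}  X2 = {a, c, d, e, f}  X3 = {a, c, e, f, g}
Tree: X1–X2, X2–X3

A tree decomposition must satisfy three properties: every vertex lies in some bag; for every edge, both endpoints lie together in some bag; and for every vertex, the bags containing it form a connected subtree. Here vertex b appears in no bag, so the decomposition is invalid.

No — vertex b appears in no bag.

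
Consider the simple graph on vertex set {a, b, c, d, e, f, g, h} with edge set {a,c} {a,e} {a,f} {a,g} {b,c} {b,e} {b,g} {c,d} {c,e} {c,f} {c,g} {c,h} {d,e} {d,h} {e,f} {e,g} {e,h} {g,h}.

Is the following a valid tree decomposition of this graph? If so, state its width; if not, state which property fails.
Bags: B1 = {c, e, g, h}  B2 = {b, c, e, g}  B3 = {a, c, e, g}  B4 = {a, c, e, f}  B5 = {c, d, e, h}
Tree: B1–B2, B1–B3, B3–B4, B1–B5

Every vertex of G appears in some bag (union = {a, b, c, d, e, f, g, h}); every edge is covered by a bag; and for each vertex v the set of bags containing v is connected in the bag tree. The decomposition is therefore valid. The largest bag has 4 vertices, so the width is 3.

Yes; width 3.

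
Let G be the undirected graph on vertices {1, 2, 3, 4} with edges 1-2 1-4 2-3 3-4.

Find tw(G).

2

A width-2 tree decomposition is:
Bags: B1 = {1, 2, 3}  B2 = {1, 3, 4}
Tree: B1–B2
Every bag has size at most 3, so the width is 3 − 1 = 2 and tw(G) ≤ 2. The edges 1–2–3–4–1 form a cycle, so G is not a tree and its treewidth is at least 2. Therefore the treewidth is 2.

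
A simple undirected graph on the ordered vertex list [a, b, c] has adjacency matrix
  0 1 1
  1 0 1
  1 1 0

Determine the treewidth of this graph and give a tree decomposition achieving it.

Treewidth 2.
Bags: B1 = {a, b, c}
Tree: (single bag)

A single bag containing all 3 vertices is trivially a valid decomposition of width 2. For the lower bound, the 3 vertices {a, b, c} are pairwise adjacent, and any tree decomposition puts a clique entirely inside one bag — forcing width ≥ 2. Combining the bounds, tw(G) = 2.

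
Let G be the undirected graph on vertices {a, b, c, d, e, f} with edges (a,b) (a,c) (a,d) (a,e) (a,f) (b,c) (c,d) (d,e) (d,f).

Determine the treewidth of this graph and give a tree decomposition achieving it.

Treewidth 2.
Bags: B1 = {a, d, e}  B2 = {a, c, d}  B3 = {a, b, c}  B4 = {a, d, f}
Tree: B1–B2, B2–B3, B1–B4

Each bag holds 3 vertices, so the decomposition has width 2, which upper-bounds the treewidth. For the lower bound, the 3 vertices {a, d, e} are pairwise adjacent, and any tree decomposition puts a clique entirely inside one bag — forcing width ≥ 2. Hence tw(G) = 2 exactly.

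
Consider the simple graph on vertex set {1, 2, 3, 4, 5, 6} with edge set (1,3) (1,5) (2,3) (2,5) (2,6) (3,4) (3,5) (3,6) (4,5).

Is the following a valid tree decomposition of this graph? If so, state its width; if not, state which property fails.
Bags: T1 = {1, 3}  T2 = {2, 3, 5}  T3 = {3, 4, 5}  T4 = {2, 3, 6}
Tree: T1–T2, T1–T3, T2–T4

A tree decomposition must satisfy three properties: every vertex lies in some bag; for every edge, both endpoints lie together in some bag; and for every vertex, the bags containing it form a connected subtree. Here edge (5,1) lies in no bag, so the decomposition is invalid.

No — edge (5,1) lies in no bag.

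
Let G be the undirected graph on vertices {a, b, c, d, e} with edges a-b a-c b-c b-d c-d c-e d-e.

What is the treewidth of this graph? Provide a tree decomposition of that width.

Each bag holds 3 vertices, so the decomposition has width 2, which upper-bounds the treewidth. On the other hand G contains the 3-clique {c, d, e}. A clique must lie in a single bag of any decomposition, so no decomposition can have width below 2. Hence tw(G) = 2 exactly.

Treewidth 2.
One such decomposition:
Bags: B1 = {c, d, e}  B2 = {b, c, d}  B3 = {a, b, c}
Tree: B1–B2, B2–B3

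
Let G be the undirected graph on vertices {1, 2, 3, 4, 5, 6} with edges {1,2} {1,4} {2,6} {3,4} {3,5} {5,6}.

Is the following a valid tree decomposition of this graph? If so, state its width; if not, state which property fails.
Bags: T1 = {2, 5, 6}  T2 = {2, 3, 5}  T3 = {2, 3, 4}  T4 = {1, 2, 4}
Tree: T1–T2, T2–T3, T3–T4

Yes; width 2.

Vertex coverage: the bags together contain {1, 2, 3, 4, 5, 6}, the full vertex set. Edge coverage: each edge of G has both endpoints in at least one bag. Running intersection: for every vertex, the bags containing it form a connected subtree. All three properties hold, so this is a valid tree decomposition of width max|bag| − 1 = 2, and hence tw(G) ≤ 2.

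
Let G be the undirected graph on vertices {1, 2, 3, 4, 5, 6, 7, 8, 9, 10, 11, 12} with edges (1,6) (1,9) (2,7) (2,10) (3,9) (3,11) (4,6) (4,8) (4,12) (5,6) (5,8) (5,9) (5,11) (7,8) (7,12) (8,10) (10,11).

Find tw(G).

A width-3 tree decomposition is:
Bags: B1 = {1, 3, 9, 11}  B2 = {1, 5, 9, 11}  B3 = {1, 5, 6, 11}  B4 = {5, 6, 10, 11}  B5 = {5, 6, 8, 10}  B6 = {4, 6, 8, 10}  B7 = {2, 4, 8, 10}  B8 = {2, 4, 7, 8}  B9 = {2, 4, 7, 12}
Tree: B1–B2, B2–B3, B3–B4, B4–B5, B5–B6, B6–B7, B7–B8, B8–B9
Every bag has size at most 4, so the width is 4 − 1 = 3 and tw(G) ≤ 3. For the lower bound: the 4 vertex sets {1,3,9}, {11}, {5}, {4,6,8,10} are disjoint, each induces a connected subgraph, and every pair is joined by at least one edge of G. Contracting each set to a single vertex therefore yields K_{4} as a minor, and since treewidth is minor-monotone, tw(G) ≥ tw(K_{4}) = 3. Therefore the treewidth is 3.

3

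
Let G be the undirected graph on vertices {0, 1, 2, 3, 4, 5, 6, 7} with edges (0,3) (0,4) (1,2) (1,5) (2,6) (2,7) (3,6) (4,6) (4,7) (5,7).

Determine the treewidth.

2

A width-2 tree decomposition is:
Bags: B1 = {1, 2, 5}  B2 = {2, 5, 7}  B3 = {2, 6, 7}  B4 = {4, 6, 7}  B5 = {3, 4, 6}  B6 = {0, 3, 4}
Tree: B1–B2, B2–B3, B3–B4, B4–B5, B5–B6
Each bag holds 3 vertices, so the decomposition has width 2, which upper-bounds the treewidth. For the lower bound, G contains the cycle 1–5–7–2–1, so G is not a forest; only forests have treewidth ≤ 1, hence tw(G) ≥ 2. Therefore the treewidth is 2.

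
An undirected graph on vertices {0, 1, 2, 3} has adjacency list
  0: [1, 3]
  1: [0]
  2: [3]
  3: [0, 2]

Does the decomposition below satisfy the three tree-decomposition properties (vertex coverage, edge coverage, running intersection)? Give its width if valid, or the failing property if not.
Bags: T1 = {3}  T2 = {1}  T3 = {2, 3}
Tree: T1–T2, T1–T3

No — vertex 0 appears in no bag.

A tree decomposition must satisfy three properties: every vertex lies in some bag; for every edge, both endpoints lie together in some bag; and for every vertex, the bags containing it form a connected subtree. Here vertex 0 appears in no bag, so the decomposition is invalid.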